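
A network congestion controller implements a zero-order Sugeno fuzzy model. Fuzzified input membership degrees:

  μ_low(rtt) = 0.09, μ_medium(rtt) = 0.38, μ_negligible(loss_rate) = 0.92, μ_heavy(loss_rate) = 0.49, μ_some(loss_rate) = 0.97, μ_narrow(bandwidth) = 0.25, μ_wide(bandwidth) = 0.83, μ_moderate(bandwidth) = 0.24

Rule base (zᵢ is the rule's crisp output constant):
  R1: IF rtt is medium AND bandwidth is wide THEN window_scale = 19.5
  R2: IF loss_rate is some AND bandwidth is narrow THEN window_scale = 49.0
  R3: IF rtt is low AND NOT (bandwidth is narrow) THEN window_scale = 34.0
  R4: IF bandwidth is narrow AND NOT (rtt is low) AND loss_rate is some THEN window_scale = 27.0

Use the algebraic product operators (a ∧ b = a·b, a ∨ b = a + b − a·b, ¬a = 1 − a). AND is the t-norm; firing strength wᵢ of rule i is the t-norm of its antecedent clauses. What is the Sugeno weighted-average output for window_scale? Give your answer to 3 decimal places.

R1 (z=19.5): medium=0.38, wide=0.83; AND[a·b] → w = 0.3154
R2 (z=49.0): some=0.97, narrow=0.25; AND[a·b] → w = 0.2425
R3 (z=34.0): low=0.09, ¬narrow=1−0.25=0.75; AND[a·b] → w = 0.0675
R4 (z=27.0): narrow=0.25, ¬low=1−0.09=0.91, some=0.97; AND[a·b] → w = 0.2207
Weighted average = (0.3154·19.5 + 0.2425·49.0 + 0.0675·34.0 + 0.2207·27.0) / (0.3154 + 0.2425 + 0.0675 + 0.2207)
  = 26.2860 / 0.8461 = 31.068

31.068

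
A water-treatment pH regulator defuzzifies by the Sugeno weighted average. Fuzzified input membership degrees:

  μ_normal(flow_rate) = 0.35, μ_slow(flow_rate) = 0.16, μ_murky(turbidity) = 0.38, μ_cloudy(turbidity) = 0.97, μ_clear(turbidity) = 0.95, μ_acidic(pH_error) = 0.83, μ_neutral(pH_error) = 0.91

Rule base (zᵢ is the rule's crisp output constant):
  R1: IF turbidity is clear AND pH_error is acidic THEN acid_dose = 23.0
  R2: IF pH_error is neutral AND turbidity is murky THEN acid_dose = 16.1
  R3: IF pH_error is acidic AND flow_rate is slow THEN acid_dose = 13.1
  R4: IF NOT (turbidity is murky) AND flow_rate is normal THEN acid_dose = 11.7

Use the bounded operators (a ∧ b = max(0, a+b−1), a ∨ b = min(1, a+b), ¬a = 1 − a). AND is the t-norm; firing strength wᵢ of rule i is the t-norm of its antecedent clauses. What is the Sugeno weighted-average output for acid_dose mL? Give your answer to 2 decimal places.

21.13

R1 (z=23.0): clear=0.95, acidic=0.83; AND[max(0, a+b−1)] → w = 0.78
R2 (z=16.1): neutral=0.91, murky=0.38; AND[max(0, a+b−1)] → w = 0.29
R3 (z=13.1): acidic=0.83, slow=0.16; AND[max(0, a+b−1)] → w = 0.00
R4 (z=11.7): ¬murky=1−0.38=0.62, normal=0.35; AND[max(0, a+b−1)] → w = 0.00
Weighted average = (0.78·23.0 + 0.29·16.1 + 0.00·13.1 + 0.00·11.7) / (0.78 + 0.29 + 0.00 + 0.00)
  = 22.6090 / 1.0700 = 21.13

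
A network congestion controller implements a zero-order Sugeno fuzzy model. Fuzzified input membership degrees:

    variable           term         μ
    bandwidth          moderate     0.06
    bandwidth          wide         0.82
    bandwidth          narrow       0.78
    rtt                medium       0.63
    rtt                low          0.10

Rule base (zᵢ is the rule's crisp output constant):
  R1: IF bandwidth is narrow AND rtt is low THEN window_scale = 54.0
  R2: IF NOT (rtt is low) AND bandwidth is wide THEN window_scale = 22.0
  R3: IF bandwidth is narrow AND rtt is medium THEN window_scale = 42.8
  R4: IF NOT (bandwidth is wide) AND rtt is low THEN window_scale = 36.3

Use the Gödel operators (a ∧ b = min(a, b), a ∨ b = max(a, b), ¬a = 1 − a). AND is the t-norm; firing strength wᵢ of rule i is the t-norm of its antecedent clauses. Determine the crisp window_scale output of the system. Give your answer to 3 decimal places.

R1 (z=54.0): narrow=0.78, low=0.10; AND[min(a, b)] → w = 0.10
R2 (z=22.0): ¬low=1−0.10=0.90, wide=0.82; AND[min(a, b)] → w = 0.82
R3 (z=42.8): narrow=0.78, medium=0.63; AND[min(a, b)] → w = 0.63
R4 (z=36.3): ¬wide=1−0.82=0.18, low=0.10; AND[min(a, b)] → w = 0.10
Weighted average = (0.10·54.0 + 0.82·22.0 + 0.63·42.8 + 0.10·36.3) / (0.10 + 0.82 + 0.63 + 0.10)
  = 54.0340 / 1.6500 = 32.748

32.748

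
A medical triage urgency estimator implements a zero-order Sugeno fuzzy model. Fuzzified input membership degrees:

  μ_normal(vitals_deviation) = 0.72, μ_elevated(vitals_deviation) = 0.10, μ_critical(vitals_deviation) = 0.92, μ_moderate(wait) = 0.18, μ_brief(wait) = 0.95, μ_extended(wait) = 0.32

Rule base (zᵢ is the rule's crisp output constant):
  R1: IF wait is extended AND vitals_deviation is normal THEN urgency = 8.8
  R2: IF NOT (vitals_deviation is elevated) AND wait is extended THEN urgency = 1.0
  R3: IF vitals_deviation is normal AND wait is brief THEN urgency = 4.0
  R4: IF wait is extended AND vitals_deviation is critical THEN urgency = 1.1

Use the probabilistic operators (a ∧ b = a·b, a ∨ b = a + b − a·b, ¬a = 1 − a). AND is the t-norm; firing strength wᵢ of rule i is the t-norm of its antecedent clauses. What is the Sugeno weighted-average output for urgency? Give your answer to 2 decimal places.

3.59

R1 (z=8.8): extended=0.32, normal=0.72; AND[a·b] → w = 0.2304
R2 (z=1.0): ¬elevated=1−0.10=0.90, extended=0.32; AND[a·b] → w = 0.2880
R3 (z=4.0): normal=0.72, brief=0.95; AND[a·b] → w = 0.6840
R4 (z=1.1): extended=0.32, critical=0.92; AND[a·b] → w = 0.2944
Weighted average = (0.2304·8.8 + 0.2880·1.0 + 0.6840·4.0 + 0.2944·1.1) / (0.2304 + 0.2880 + 0.6840 + 0.2944)
  = 5.3754 / 1.4968 = 3.59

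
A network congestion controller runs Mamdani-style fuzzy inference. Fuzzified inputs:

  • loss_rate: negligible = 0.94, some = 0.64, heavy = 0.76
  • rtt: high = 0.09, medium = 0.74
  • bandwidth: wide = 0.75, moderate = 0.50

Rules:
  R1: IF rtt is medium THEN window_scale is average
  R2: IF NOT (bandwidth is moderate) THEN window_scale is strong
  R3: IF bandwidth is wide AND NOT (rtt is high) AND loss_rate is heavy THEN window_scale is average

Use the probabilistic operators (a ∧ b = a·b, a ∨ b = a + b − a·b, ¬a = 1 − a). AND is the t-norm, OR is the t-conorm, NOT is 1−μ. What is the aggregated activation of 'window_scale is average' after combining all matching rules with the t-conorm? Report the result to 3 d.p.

R1: medium=0.74 → w = 0.7400
R2: ¬moderate=1−0.50=0.50 → w = 0.5000
R3: wide=0.75, ¬high=1−0.09=0.91, heavy=0.76; AND[a·b] → w = 0.5187
Rules with consequent 'average': {R1, R3} → strengths 0.7400, 0.5187
Aggregate via t-conorm [a + b − a·b]: 0.8749

0.875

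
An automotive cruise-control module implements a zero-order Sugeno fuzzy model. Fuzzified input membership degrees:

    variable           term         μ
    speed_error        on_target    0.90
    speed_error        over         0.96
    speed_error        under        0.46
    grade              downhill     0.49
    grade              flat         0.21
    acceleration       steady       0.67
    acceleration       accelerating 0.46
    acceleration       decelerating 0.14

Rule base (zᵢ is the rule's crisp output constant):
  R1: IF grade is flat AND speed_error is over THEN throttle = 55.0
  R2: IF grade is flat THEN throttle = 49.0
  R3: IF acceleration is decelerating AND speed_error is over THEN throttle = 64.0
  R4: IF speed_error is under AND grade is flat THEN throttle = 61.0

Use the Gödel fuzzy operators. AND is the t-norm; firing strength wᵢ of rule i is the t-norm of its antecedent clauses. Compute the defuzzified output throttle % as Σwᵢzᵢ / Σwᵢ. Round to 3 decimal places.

56.636

R1 (z=55.0): flat=0.21, over=0.96; AND[min(a, b)] → w = 0.21
R2 (z=49.0): flat=0.21 → w = 0.21
R3 (z=64.0): decelerating=0.14, over=0.96; AND[min(a, b)] → w = 0.14
R4 (z=61.0): under=0.46, flat=0.21; AND[min(a, b)] → w = 0.21
Weighted average = (0.21·55.0 + 0.21·49.0 + 0.14·64.0 + 0.21·61.0) / (0.21 + 0.21 + 0.14 + 0.21)
  = 43.6100 / 0.7700 = 56.636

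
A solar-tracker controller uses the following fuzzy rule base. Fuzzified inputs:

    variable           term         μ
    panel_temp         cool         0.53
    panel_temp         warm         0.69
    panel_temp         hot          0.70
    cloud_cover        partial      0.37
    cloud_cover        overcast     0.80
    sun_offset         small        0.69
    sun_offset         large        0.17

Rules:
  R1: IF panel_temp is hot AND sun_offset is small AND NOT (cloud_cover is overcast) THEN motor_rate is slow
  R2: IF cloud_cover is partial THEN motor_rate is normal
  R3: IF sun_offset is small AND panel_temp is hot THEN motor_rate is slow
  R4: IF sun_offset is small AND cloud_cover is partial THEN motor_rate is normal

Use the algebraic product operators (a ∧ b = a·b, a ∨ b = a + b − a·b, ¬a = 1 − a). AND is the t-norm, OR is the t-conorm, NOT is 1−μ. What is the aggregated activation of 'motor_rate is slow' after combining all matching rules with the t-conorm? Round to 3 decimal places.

0.533

R1: hot=0.70, small=0.69, ¬overcast=1−0.80=0.20; AND[a·b] → w = 0.0966
R2: partial=0.37 → w = 0.3700
R3: small=0.69, hot=0.70; AND[a·b] → w = 0.4830
R4: small=0.69, partial=0.37; AND[a·b] → w = 0.2553
Rules with consequent 'slow': {R1, R3} → strengths 0.0966, 0.4830
Aggregate via t-conorm [a + b − a·b]: 0.5329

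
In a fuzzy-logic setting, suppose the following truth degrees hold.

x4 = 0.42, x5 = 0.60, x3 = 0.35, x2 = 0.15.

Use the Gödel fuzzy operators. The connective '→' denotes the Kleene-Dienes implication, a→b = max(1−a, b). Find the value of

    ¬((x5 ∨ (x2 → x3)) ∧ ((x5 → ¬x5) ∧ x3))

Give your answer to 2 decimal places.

0.65

x2 → x3  [Kleene-Dienes: max(1−a, b)] with a=0.15, b=0.35 → 0.85
x5 ∨ (x2 → x3) = max(a, b) on (0.60, 0.85) = 0.85
¬x5 = 1 − 0.60 = 0.40
x5 → ¬x5  [Kleene-Dienes: max(1−a, b)] with a=0.60, b=0.40 → 0.40
(x5 → ¬x5) ∧ x3 = min(a, b) on (0.40, 0.35) = 0.35
(x5 ∨ (x2 → x3)) ∧ ((x5 → ¬x5) ∧ x3) = min(a, b) on (0.85, 0.35) = 0.35
¬((x5 ∨ (x2 → x3)) ∧ ((x5 → ¬x5) ∧ x3)) = 1 − 0.35 = 0.65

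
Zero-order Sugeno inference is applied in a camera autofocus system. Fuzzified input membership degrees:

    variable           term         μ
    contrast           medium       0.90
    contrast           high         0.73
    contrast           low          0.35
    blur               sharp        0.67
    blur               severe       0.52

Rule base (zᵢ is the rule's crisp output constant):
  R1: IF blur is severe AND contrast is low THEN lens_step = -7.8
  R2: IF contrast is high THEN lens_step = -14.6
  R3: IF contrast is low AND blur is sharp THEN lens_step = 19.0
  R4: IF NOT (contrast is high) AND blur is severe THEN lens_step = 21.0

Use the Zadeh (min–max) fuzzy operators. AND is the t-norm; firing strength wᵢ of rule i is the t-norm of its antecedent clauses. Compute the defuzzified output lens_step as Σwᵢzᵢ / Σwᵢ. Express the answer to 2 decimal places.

-0.63

R1 (z=-7.8): severe=0.52, low=0.35; AND[min(a, b)] → w = 0.35
R2 (z=-14.6): high=0.73 → w = 0.73
R3 (z=19.0): low=0.35, sharp=0.67; AND[min(a, b)] → w = 0.35
R4 (z=21.0): ¬high=1−0.73=0.27, severe=0.52; AND[min(a, b)] → w = 0.27
Weighted average = (0.35·-7.8 + 0.73·-14.6 + 0.35·19.0 + 0.27·21.0) / (0.35 + 0.73 + 0.35 + 0.27)
  = -1.0680 / 1.7000 = -0.63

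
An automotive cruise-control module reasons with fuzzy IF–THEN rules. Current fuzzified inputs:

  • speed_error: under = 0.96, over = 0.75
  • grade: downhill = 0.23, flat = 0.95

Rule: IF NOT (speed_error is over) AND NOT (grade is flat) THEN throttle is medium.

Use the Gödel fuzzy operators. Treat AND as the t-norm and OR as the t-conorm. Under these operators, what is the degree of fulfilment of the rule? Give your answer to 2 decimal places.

0.05

firing strength: ¬over=1−0.75=0.25, ¬flat=1−0.95=0.05; AND[min(a, b)] → w = 0.05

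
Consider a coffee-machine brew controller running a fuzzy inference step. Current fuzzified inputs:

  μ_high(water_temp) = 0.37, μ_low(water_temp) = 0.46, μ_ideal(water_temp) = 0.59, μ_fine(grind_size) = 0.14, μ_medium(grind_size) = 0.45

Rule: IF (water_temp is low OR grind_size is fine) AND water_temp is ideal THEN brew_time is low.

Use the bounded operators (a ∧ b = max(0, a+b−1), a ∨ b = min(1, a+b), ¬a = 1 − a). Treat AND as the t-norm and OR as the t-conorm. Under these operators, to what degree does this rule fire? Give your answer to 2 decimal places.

0.19

firing strength: (low=0.46 OR fine=0.14) = 0.60; AND[max(0, a+b−1)] with ideal=0.59 → w = 0.19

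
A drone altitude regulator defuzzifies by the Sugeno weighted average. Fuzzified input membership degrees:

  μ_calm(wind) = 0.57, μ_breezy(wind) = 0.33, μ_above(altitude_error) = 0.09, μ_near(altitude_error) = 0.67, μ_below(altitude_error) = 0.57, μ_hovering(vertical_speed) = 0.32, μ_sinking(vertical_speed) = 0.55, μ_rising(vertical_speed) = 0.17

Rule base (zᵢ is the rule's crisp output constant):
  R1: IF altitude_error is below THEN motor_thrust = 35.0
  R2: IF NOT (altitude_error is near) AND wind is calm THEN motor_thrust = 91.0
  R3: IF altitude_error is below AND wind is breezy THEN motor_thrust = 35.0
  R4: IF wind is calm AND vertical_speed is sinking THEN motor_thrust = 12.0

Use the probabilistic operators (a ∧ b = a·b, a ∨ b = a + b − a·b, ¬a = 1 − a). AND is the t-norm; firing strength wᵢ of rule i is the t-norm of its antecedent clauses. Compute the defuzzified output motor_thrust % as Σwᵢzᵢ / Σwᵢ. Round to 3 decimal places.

37.638

R1 (z=35.0): below=0.57 → w = 0.5700
R2 (z=91.0): ¬near=1−0.67=0.33, calm=0.57; AND[a·b] → w = 0.1881
R3 (z=35.0): below=0.57, breezy=0.33; AND[a·b] → w = 0.1881
R4 (z=12.0): calm=0.57, sinking=0.55; AND[a·b] → w = 0.3135
Weighted average = (0.5700·35.0 + 0.1881·91.0 + 0.1881·35.0 + 0.3135·12.0) / (0.5700 + 0.1881 + 0.1881 + 0.3135)
  = 47.4126 / 1.2597 = 37.638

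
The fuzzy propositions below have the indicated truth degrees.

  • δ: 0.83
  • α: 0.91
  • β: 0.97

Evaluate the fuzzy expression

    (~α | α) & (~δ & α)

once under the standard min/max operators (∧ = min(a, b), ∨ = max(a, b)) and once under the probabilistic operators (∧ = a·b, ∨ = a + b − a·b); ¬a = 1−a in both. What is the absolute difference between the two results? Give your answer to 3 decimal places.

0.028

Under standard min/max:
  ~α = 1 − 0.91 = 0.09
  ~α | α = max(a, b) on (0.09, 0.91) = 0.91
  ~δ = 1 − 0.83 = 0.17
  ~δ & α = min(a, b) on (0.17, 0.91) = 0.17
  (~α | α) & (~δ & α) = min(a, b) on (0.91, 0.17) = 0.17
  → value = 0.1700
Under probabilistic:
  ~α = 1 − 0.9100 = 0.0900
  ~α | α = a + b − a·b on (0.0900, 0.9100) = 0.9181
  ~δ = 1 − 0.8300 = 0.1700
  ~δ & α = a·b on (0.1700, 0.9100) = 0.1547
  (~α | α) & (~δ & α) = a·b on (0.9181, 0.1547) = 0.1420
  → value = 0.1420
|0.1700 − 0.1420| = 0.028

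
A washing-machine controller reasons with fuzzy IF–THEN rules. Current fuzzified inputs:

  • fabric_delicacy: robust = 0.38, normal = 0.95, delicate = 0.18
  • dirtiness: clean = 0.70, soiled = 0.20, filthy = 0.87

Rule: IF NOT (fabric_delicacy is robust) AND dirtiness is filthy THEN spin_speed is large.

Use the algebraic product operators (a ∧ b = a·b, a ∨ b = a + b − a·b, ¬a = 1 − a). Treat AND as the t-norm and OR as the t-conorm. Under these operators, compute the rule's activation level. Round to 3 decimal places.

0.539

firing strength: ¬robust=1−0.38=0.62, filthy=0.87; AND[a·b] → w = 0.5394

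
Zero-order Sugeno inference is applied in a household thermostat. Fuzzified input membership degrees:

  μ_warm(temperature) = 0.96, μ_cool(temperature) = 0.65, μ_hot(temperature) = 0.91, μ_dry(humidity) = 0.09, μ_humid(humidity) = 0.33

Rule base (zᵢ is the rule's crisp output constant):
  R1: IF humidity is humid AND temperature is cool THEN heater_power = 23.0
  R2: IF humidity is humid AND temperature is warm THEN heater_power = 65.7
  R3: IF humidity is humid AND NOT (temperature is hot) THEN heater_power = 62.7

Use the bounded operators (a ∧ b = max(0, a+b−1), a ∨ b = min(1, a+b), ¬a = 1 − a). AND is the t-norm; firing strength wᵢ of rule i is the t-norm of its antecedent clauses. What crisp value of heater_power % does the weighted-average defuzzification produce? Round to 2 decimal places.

65.70

R1 (z=23.0): humid=0.33, cool=0.65; AND[max(0, a+b−1)] → w = 0.00
R2 (z=65.7): humid=0.33, warm=0.96; AND[max(0, a+b−1)] → w = 0.29
R3 (z=62.7): humid=0.33, ¬hot=1−0.91=0.09; AND[max(0, a+b−1)] → w = 0.00
Weighted average = (0.00·23.0 + 0.29·65.7 + 0.00·62.7) / (0.00 + 0.29 + 0.00)
  = 19.0530 / 0.2900 = 65.70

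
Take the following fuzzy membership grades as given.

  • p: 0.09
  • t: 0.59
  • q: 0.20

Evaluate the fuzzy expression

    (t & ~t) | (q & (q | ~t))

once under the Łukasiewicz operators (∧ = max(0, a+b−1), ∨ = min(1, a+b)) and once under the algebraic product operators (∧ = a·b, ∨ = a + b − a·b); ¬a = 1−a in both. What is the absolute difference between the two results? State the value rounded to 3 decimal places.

Under Łukasiewicz:
  ~t = 1 − 0.59 = 0.41
  t & ~t = max(0, a+b−1) on (0.59, 0.41) = 0.00
  ~t = 1 − 0.59 = 0.41
  q | ~t = min(1, a+b) on (0.20, 0.41) = 0.61
  q & (q | ~t) = max(0, a+b−1) on (0.20, 0.61) = 0.00
  (t & ~t) | (q & (q | ~t)) = min(1, a+b) on (0.00, 0.00) = 0.00
  → value = 0.0000
Under algebraic product:
  ~t = 1 − 0.5900 = 0.4100
  t & ~t = a·b on (0.5900, 0.4100) = 0.2419
  ~t = 1 − 0.5900 = 0.4100
  q | ~t = a + b − a·b on (0.2000, 0.4100) = 0.5280
  q & (q | ~t) = a·b on (0.2000, 0.5280) = 0.1056
  (t & ~t) | (q & (q | ~t)) = a + b − a·b on (0.2419, 0.1056) = 0.3220
  → value = 0.3220
|0.0000 − 0.3220| = 0.322

0.322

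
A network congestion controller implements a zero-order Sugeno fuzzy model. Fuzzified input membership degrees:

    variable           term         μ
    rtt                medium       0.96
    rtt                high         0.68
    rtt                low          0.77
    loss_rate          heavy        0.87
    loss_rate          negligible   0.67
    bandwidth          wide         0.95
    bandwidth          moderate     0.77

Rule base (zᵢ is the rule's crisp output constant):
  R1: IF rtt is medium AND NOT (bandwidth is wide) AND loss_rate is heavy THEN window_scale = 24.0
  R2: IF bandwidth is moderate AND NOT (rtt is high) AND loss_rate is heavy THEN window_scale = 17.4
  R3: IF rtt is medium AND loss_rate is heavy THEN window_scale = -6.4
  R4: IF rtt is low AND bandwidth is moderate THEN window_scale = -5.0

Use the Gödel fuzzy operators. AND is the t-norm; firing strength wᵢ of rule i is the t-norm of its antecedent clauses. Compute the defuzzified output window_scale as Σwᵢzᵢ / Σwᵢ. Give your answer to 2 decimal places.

-1.32

R1 (z=24.0): medium=0.96, ¬wide=1−0.95=0.05, heavy=0.87; AND[min(a, b)] → w = 0.05
R2 (z=17.4): moderate=0.77, ¬high=1−0.68=0.32, heavy=0.87; AND[min(a, b)] → w = 0.32
R3 (z=-6.4): medium=0.96, heavy=0.87; AND[min(a, b)] → w = 0.87
R4 (z=-5.0): low=0.77, moderate=0.77; AND[min(a, b)] → w = 0.77
Weighted average = (0.05·24.0 + 0.32·17.4 + 0.87·-6.4 + 0.77·-5.0) / (0.05 + 0.32 + 0.87 + 0.77)
  = -2.6500 / 2.0100 = -1.32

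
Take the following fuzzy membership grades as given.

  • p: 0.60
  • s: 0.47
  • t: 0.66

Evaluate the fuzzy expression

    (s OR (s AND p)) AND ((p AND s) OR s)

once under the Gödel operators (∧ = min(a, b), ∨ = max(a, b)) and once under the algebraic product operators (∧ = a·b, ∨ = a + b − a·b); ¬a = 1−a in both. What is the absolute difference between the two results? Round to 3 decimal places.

0.086

Under Gödel:
  s AND p = min(a, b) on (0.47, 0.60) = 0.47
  s OR (s AND p) = max(a, b) on (0.47, 0.47) = 0.47
  p AND s = min(a, b) on (0.60, 0.47) = 0.47
  (p AND s) OR s = max(a, b) on (0.47, 0.47) = 0.47
  (s OR (s AND p)) AND ((p AND s) OR s) = min(a, b) on (0.47, 0.47) = 0.47
  → value = 0.4700
Under algebraic product:
  s AND p = a·b on (0.4700, 0.6000) = 0.2820
  s OR (s AND p) = a + b − a·b on (0.4700, 0.2820) = 0.6195
  p AND s = a·b on (0.6000, 0.4700) = 0.2820
  (p AND s) OR s = a + b − a·b on (0.2820, 0.4700) = 0.6195
  (s OR (s AND p)) AND ((p AND s) OR s) = a·b on (0.6195, 0.6195) = 0.3837
  → value = 0.3837
|0.4700 − 0.3837| = 0.086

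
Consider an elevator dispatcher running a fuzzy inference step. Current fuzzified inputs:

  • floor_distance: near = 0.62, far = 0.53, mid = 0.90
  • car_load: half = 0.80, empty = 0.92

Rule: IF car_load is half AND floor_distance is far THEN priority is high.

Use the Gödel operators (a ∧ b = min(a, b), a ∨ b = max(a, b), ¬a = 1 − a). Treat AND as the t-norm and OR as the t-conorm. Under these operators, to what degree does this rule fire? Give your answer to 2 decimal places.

0.53

firing strength: half=0.80, far=0.53; AND[min(a, b)] → w = 0.53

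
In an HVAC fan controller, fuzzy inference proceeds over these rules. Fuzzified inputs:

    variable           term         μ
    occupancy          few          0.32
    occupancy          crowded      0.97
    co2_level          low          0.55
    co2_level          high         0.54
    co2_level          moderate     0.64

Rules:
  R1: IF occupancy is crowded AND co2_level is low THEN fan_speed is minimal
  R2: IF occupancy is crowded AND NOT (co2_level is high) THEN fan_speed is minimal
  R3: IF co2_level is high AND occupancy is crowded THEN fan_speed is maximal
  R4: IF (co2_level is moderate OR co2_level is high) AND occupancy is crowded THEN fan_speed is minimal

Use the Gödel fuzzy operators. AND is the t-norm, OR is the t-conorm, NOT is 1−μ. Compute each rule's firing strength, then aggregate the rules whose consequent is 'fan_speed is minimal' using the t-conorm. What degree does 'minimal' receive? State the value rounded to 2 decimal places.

R1: crowded=0.97, low=0.55; AND[min(a, b)] → w = 0.55
R2: crowded=0.97, ¬high=1−0.54=0.46; AND[min(a, b)] → w = 0.46
R3: high=0.54, crowded=0.97; AND[min(a, b)] → w = 0.54
R4: (moderate=0.64 OR high=0.54) = 0.64; AND[min(a, b)] with crowded=0.97 → w = 0.64
Rules with consequent 'minimal': {R1, R2, R4} → strengths 0.55, 0.46, 0.64
Aggregate via t-conorm [max(a, b)]: 0.64

0.64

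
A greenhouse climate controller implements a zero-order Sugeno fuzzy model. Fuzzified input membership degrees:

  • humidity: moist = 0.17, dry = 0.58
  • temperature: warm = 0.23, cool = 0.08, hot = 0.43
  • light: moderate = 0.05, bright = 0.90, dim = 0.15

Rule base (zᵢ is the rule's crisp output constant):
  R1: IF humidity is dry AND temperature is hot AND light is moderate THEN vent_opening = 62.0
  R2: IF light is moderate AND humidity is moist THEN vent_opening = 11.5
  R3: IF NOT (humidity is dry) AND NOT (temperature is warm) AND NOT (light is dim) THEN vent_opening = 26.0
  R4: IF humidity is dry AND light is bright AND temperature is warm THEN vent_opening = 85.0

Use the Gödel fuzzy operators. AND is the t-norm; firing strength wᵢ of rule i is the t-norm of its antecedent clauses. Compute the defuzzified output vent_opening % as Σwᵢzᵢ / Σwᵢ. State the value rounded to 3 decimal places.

45.527

R1 (z=62.0): dry=0.58, hot=0.43, moderate=0.05; AND[min(a, b)] → w = 0.05
R2 (z=11.5): moderate=0.05, moist=0.17; AND[min(a, b)] → w = 0.05
R3 (z=26.0): ¬dry=1−0.58=0.42, ¬warm=1−0.23=0.77, ¬dim=1−0.15=0.85; AND[min(a, b)] → w = 0.42
R4 (z=85.0): dry=0.58, bright=0.90, warm=0.23; AND[min(a, b)] → w = 0.23
Weighted average = (0.05·62.0 + 0.05·11.5 + 0.42·26.0 + 0.23·85.0) / (0.05 + 0.05 + 0.42 + 0.23)
  = 34.1450 / 0.7500 = 45.527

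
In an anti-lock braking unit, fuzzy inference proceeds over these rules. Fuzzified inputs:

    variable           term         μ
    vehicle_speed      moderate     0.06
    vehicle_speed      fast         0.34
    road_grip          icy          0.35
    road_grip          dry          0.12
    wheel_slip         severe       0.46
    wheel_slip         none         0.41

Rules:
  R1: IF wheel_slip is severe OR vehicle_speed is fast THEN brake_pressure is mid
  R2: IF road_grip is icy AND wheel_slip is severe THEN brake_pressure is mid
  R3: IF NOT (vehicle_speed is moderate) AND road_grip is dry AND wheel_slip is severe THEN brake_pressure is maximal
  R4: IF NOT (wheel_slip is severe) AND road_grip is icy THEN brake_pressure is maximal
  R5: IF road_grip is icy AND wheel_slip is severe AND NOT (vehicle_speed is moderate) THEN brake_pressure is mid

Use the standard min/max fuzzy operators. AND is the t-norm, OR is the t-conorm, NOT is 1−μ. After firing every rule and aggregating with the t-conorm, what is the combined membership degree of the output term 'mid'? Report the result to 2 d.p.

R1: severe=0.46, fast=0.34; OR[max(a, b)] → w = 0.46
R2: icy=0.35, severe=0.46; AND[min(a, b)] → w = 0.35
R3: ¬moderate=1−0.06=0.94, dry=0.12, severe=0.46; AND[min(a, b)] → w = 0.12
R4: ¬severe=1−0.46=0.54, icy=0.35; AND[min(a, b)] → w = 0.35
R5: icy=0.35, severe=0.46, ¬moderate=1−0.06=0.94; AND[min(a, b)] → w = 0.35
Rules with consequent 'mid': {R1, R2, R5} → strengths 0.46, 0.35, 0.35
Aggregate via t-conorm [max(a, b)]: 0.46

0.46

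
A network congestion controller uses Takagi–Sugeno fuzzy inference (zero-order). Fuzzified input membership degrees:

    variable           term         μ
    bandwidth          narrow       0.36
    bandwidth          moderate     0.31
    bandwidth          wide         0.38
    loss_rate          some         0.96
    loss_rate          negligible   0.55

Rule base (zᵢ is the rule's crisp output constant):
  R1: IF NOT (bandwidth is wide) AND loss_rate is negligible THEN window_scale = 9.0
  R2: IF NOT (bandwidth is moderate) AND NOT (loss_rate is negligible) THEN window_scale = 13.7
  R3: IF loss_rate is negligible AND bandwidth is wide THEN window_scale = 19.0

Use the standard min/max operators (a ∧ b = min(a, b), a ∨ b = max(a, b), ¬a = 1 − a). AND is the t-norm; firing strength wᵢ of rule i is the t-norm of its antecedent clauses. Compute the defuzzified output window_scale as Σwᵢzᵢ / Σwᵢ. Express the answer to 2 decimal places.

13.29

R1 (z=9.0): ¬wide=1−0.38=0.62, negligible=0.55; AND[min(a, b)] → w = 0.55
R2 (z=13.7): ¬moderate=1−0.31=0.69, ¬negligible=1−0.55=0.45; AND[min(a, b)] → w = 0.45
R3 (z=19.0): negligible=0.55, wide=0.38; AND[min(a, b)] → w = 0.38
Weighted average = (0.55·9.0 + 0.45·13.7 + 0.38·19.0) / (0.55 + 0.45 + 0.38)
  = 18.3350 / 1.3800 = 13.29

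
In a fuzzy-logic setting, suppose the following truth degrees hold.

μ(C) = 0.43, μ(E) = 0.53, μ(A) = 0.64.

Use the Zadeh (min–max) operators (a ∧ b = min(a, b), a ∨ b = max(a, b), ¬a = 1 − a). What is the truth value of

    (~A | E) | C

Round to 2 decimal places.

0.53

~A = 1 − 0.64 = 0.36
~A | E = max(a, b) on (0.36, 0.53) = 0.53
(~A | E) | C = max(a, b) on (0.53, 0.43) = 0.53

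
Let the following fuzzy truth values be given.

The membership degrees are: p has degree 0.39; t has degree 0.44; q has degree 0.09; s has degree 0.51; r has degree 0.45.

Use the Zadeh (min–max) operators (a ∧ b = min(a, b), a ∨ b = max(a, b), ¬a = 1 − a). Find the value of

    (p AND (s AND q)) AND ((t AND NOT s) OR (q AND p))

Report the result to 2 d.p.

s AND q = min(a, b) on (0.51, 0.09) = 0.09
p AND (s AND q) = min(a, b) on (0.39, 0.09) = 0.09
NOT s = 1 − 0.51 = 0.49
t AND NOT s = min(a, b) on (0.44, 0.49) = 0.44
q AND p = min(a, b) on (0.09, 0.39) = 0.09
(t AND NOT s) OR (q AND p) = max(a, b) on (0.44, 0.09) = 0.44
(p AND (s AND q)) AND ((t AND NOT s) OR (q AND p)) = min(a, b) on (0.09, 0.44) = 0.09

0.09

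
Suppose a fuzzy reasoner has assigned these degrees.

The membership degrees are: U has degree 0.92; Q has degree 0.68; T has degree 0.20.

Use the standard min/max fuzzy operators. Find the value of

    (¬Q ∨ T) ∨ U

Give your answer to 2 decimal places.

0.92

¬Q = 1 − 0.68 = 0.32
¬Q ∨ T = max(a, b) on (0.32, 0.20) = 0.32
(¬Q ∨ T) ∨ U = max(a, b) on (0.32, 0.92) = 0.92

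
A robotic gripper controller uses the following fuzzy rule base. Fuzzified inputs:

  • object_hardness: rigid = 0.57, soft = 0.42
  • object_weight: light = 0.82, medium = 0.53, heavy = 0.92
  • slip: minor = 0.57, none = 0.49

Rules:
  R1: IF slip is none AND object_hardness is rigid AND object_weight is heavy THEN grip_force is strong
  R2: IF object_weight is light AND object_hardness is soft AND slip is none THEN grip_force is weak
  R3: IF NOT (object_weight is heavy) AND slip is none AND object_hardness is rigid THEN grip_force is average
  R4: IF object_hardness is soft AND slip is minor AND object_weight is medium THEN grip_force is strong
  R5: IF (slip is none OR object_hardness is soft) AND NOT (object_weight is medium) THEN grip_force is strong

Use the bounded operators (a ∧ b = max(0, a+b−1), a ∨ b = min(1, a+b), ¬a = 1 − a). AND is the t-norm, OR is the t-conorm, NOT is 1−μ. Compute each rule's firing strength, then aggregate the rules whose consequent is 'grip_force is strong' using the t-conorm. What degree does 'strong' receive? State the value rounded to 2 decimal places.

R1: none=0.49, rigid=0.57, heavy=0.92; AND[max(0, a+b−1)] → w = 0.00
R2: light=0.82, soft=0.42, none=0.49; AND[max(0, a+b−1)] → w = 0.00
R3: ¬heavy=1−0.92=0.08, none=0.49, rigid=0.57; AND[max(0, a+b−1)] → w = 0.00
R4: soft=0.42, minor=0.57, medium=0.53; AND[max(0, a+b−1)] → w = 0.00
R5: (none=0.49 OR soft=0.42) = 0.91; AND[max(0, a+b−1)] with ¬medium=1−0.53=0.47 → w = 0.38
Rules with consequent 'strong': {R1, R4, R5} → strengths 0.00, 0.00, 0.38
Aggregate via t-conorm [min(1, a+b)]: 0.38

0.38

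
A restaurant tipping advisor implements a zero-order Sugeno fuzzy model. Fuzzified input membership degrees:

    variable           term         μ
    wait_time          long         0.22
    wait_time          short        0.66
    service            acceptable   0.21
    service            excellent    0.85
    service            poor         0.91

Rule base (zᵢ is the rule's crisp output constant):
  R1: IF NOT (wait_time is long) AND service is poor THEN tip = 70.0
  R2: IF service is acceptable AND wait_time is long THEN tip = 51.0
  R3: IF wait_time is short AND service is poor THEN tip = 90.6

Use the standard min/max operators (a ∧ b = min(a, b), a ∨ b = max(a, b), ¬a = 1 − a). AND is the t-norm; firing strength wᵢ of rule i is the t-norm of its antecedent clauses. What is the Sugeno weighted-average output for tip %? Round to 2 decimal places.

75.82

R1 (z=70.0): ¬long=1−0.22=0.78, poor=0.91; AND[min(a, b)] → w = 0.78
R2 (z=51.0): acceptable=0.21, long=0.22; AND[min(a, b)] → w = 0.21
R3 (z=90.6): short=0.66, poor=0.91; AND[min(a, b)] → w = 0.66
Weighted average = (0.78·70.0 + 0.21·51.0 + 0.66·90.6) / (0.78 + 0.21 + 0.66)
  = 125.1060 / 1.6500 = 75.82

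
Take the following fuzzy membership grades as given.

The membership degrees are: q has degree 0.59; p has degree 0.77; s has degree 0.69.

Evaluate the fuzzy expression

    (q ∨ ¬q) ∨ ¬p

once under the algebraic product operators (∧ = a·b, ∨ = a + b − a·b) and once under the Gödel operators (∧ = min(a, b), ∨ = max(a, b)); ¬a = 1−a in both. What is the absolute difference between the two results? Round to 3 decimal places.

0.224

Under algebraic product:
  ¬q = 1 − 0.5900 = 0.4100
  q ∨ ¬q = a + b − a·b on (0.5900, 0.4100) = 0.7581
  ¬p = 1 − 0.7700 = 0.2300
  (q ∨ ¬q) ∨ ¬p = a + b − a·b on (0.7581, 0.2300) = 0.8137
  → value = 0.8137
Under Gödel:
  ¬q = 1 − 0.59 = 0.41
  q ∨ ¬q = max(a, b) on (0.59, 0.41) = 0.59
  ¬p = 1 − 0.77 = 0.23
  (q ∨ ¬q) ∨ ¬p = max(a, b) on (0.59, 0.23) = 0.59
  → value = 0.5900
|0.8137 − 0.5900| = 0.224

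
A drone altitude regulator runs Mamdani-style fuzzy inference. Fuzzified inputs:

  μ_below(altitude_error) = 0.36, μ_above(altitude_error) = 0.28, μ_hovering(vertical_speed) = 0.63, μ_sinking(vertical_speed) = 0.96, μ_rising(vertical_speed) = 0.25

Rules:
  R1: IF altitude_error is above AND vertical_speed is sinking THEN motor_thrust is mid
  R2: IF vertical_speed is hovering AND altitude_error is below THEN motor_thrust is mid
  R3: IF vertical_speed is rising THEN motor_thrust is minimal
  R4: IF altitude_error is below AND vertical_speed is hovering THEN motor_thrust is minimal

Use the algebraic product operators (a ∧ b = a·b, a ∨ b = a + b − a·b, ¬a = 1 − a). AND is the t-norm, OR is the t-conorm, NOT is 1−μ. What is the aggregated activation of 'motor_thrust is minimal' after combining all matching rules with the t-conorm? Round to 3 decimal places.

0.420

R1: above=0.28, sinking=0.96; AND[a·b] → w = 0.2688
R2: hovering=0.63, below=0.36; AND[a·b] → w = 0.2268
R3: rising=0.25 → w = 0.2500
R4: below=0.36, hovering=0.63; AND[a·b] → w = 0.2268
Rules with consequent 'minimal': {R3, R4} → strengths 0.2500, 0.2268
Aggregate via t-conorm [a + b − a·b]: 0.4201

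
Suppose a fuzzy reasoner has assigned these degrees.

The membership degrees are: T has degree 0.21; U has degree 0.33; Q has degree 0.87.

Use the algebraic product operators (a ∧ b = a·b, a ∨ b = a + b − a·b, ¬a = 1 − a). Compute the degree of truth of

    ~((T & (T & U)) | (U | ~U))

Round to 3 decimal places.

T & U = a·b on (0.2100, 0.3300) = 0.0693
T & (T & U) = a·b on (0.2100, 0.0693) = 0.0146
~U = 1 − 0.3300 = 0.6700
U | ~U = a + b − a·b on (0.3300, 0.6700) = 0.7789
(T & (T & U)) | (U | ~U) = a + b − a·b on (0.0146, 0.7789) = 0.7821
~((T & (T & U)) | (U | ~U)) = 1 − 0.7821 = 0.2179

0.218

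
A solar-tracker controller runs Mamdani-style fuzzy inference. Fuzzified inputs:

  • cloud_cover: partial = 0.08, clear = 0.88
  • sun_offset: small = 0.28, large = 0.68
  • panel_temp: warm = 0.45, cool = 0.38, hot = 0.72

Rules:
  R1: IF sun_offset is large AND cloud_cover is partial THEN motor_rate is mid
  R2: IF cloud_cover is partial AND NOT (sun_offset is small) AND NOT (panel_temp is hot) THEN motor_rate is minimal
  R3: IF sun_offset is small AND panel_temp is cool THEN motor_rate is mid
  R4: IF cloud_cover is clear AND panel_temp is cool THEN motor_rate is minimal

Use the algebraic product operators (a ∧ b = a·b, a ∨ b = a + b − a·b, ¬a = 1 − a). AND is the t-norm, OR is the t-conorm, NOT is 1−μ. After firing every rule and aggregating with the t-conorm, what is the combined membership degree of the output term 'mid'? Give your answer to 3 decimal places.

0.155

R1: large=0.68, partial=0.08; AND[a·b] → w = 0.0544
R2: partial=0.08, ¬small=1−0.28=0.72, ¬hot=1−0.72=0.28; AND[a·b] → w = 0.0161
R3: small=0.28, cool=0.38; AND[a·b] → w = 0.1064
R4: clear=0.88, cool=0.38; AND[a·b] → w = 0.3344
Rules with consequent 'mid': {R1, R3} → strengths 0.0544, 0.1064
Aggregate via t-conorm [a + b − a·b]: 0.1550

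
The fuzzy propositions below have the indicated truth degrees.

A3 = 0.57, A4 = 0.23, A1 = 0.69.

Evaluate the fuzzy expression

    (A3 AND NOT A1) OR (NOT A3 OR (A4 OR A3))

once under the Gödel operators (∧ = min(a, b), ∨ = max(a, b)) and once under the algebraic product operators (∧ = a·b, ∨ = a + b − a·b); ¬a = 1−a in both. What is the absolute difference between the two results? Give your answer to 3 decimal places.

Under Gödel:
  NOT A1 = 1 − 0.69 = 0.31
  A3 AND NOT A1 = min(a, b) on (0.57, 0.31) = 0.31
  NOT A3 = 1 − 0.57 = 0.43
  A4 OR A3 = max(a, b) on (0.23, 0.57) = 0.57
  NOT A3 OR (A4 OR A3) = max(a, b) on (0.43, 0.57) = 0.57
  (A3 AND NOT A1) OR (NOT A3 OR (A4 OR A3)) = max(a, b) on (0.31, 0.57) = 0.57
  → value = 0.5700
Under algebraic product:
  NOT A1 = 1 − 0.6900 = 0.3100
  A3 AND NOT A1 = a·b on (0.5700, 0.3100) = 0.1767
  NOT A3 = 1 − 0.5700 = 0.4300
  A4 OR A3 = a + b − a·b on (0.2300, 0.5700) = 0.6689
  NOT A3 OR (A4 OR A3) = a + b − a·b on (0.4300, 0.6689) = 0.8113
  (A3 AND NOT A1) OR (NOT A3 OR (A4 OR A3)) = a + b − a·b on (0.1767, 0.8113) = 0.8446
  → value = 0.8446
|0.5700 − 0.8446| = 0.275

0.275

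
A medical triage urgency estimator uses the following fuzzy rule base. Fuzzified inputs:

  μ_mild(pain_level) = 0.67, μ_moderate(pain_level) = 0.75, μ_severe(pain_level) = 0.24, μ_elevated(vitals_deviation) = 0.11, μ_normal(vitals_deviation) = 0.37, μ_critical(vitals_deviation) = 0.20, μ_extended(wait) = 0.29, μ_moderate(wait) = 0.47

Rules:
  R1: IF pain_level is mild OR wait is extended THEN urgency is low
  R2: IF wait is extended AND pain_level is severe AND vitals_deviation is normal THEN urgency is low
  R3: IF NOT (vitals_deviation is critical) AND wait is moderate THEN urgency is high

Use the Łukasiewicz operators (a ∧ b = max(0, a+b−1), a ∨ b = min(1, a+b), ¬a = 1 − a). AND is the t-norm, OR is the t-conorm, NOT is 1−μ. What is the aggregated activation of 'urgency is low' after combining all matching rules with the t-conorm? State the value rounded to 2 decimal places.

R1: mild=0.67, extended=0.29; OR[min(1, a+b)] → w = 0.96
R2: extended=0.29, severe=0.24, normal=0.37; AND[max(0, a+b−1)] → w = 0.00
R3: ¬critical=1−0.20=0.80, moderate=0.47; AND[max(0, a+b−1)] → w = 0.27
Rules with consequent 'low': {R1, R2} → strengths 0.96, 0.00
Aggregate via t-conorm [min(1, a+b)]: 0.96

0.96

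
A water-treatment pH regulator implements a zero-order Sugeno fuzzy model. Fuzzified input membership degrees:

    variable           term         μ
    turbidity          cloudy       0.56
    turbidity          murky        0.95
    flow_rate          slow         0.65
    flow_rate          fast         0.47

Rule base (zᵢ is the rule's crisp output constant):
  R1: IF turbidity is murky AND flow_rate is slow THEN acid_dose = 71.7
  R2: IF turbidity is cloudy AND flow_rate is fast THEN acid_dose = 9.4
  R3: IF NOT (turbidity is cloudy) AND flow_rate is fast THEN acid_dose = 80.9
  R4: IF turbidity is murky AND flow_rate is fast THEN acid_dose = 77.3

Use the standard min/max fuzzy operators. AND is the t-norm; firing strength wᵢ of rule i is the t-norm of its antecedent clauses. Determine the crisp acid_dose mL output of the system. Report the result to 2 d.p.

60.57

R1 (z=71.7): murky=0.95, slow=0.65; AND[min(a, b)] → w = 0.65
R2 (z=9.4): cloudy=0.56, fast=0.47; AND[min(a, b)] → w = 0.47
R3 (z=80.9): ¬cloudy=1−0.56=0.44, fast=0.47; AND[min(a, b)] → w = 0.44
R4 (z=77.3): murky=0.95, fast=0.47; AND[min(a, b)] → w = 0.47
Weighted average = (0.65·71.7 + 0.47·9.4 + 0.44·80.9 + 0.47·77.3) / (0.65 + 0.47 + 0.44 + 0.47)
  = 122.9500 / 2.0300 = 60.57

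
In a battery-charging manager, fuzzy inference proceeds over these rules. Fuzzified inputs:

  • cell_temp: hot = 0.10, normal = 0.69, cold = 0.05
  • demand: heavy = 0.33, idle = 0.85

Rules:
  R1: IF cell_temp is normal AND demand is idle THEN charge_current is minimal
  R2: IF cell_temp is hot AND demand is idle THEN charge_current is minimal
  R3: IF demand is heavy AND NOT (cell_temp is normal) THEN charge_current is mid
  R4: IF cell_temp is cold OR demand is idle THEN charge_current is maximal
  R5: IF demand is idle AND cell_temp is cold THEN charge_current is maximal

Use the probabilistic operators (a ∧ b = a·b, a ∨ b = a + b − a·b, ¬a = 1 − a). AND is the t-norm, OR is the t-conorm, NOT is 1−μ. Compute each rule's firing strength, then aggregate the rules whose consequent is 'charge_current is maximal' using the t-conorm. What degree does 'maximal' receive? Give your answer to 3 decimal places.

R1: normal=0.69, idle=0.85; AND[a·b] → w = 0.5865
R2: hot=0.10, idle=0.85; AND[a·b] → w = 0.0850
R3: heavy=0.33, ¬normal=1−0.69=0.31; AND[a·b] → w = 0.1023
R4: cold=0.05, idle=0.85; OR[a + b − a·b] → w = 0.8575
R5: idle=0.85, cold=0.05; AND[a·b] → w = 0.0425
Rules with consequent 'maximal': {R4, R5} → strengths 0.8575, 0.0425
Aggregate via t-conorm [a + b − a·b]: 0.8636

0.864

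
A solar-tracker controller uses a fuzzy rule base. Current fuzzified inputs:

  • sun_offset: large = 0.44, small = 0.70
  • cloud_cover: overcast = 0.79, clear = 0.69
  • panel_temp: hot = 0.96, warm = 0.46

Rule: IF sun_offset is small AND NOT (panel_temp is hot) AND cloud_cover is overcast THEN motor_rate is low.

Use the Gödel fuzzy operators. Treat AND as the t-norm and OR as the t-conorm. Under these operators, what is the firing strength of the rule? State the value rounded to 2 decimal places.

firing strength: small=0.70, ¬hot=1−0.96=0.04, overcast=0.79; AND[min(a, b)] → w = 0.04

0.04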